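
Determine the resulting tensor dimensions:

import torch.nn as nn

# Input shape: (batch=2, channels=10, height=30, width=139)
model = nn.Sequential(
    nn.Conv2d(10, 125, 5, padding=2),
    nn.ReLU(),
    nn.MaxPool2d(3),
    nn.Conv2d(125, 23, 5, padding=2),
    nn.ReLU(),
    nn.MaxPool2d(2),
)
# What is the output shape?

Input shape: (2, 10, 30, 139)
  -> after first Conv2d: (2, 125, 30, 139)
  -> after first MaxPool2d: (2, 125, 10, 46)
  -> after second Conv2d: (2, 23, 10, 46)
Output shape: (2, 23, 5, 23)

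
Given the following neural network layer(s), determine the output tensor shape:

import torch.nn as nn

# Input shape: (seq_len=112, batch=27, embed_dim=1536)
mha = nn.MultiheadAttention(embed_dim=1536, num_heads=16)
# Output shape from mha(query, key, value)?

Input shape: (112, 27, 1536)
Output shape: (112, 27, 1536)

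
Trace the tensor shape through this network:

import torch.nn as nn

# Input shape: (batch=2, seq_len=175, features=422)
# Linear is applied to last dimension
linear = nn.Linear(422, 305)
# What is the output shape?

Input shape: (2, 175, 422)
Output shape: (2, 175, 305)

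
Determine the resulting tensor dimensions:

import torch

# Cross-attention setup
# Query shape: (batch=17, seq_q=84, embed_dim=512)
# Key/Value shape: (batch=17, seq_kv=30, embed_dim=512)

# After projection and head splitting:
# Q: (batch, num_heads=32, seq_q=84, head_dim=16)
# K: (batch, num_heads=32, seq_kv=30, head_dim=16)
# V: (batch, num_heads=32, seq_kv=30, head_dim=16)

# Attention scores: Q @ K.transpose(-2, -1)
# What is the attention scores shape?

Input shape: (17, 84, 512)
Output shape: (17, 32, 84, 30)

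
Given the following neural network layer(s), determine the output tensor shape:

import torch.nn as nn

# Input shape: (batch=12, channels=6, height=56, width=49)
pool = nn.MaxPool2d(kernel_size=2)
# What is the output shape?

Input shape: (12, 6, 56, 49)
Output shape: (12, 6, 28, 24)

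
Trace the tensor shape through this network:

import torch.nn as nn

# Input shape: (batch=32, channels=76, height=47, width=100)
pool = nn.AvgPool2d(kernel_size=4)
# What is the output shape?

Input shape: (32, 76, 47, 100)
Output shape: (32, 76, 11, 25)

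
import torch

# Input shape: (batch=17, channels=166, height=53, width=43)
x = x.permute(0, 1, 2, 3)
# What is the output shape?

Input shape: (17, 166, 53, 43)
Output shape: (17, 166, 53, 43)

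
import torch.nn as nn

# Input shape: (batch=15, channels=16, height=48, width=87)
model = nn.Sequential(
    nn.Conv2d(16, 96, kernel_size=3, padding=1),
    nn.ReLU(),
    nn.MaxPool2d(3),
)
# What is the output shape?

Input shape: (15, 16, 48, 87)
  -> after Conv2d: (15, 96, 48, 87)
  -> after ReLU: (15, 96, 48, 87)
Output shape: (15, 96, 16, 29)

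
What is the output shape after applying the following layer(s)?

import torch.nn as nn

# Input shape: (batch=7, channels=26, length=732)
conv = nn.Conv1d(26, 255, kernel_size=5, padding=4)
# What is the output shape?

Input shape: (7, 26, 732)
Output shape: (7, 255, 736)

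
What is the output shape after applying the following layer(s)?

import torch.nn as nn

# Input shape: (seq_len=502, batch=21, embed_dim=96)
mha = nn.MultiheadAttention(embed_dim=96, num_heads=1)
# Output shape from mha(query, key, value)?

Input shape: (502, 21, 96)
Output shape: (502, 21, 96)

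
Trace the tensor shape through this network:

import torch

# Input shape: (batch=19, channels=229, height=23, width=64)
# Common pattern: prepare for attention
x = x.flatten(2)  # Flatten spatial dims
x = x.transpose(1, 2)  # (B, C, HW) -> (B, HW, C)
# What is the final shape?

Input shape: (19, 229, 23, 64)
  -> after flatten(2): (19, 229, 1472)
Output shape: (19, 1472, 229)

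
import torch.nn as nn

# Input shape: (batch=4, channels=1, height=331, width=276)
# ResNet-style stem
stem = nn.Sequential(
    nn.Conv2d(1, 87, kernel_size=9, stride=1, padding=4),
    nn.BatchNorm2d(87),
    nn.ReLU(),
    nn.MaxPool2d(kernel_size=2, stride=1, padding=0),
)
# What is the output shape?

Input shape: (4, 1, 331, 276)
  -> after Conv2d 9x9 stride=1: (4, 87, 331, 276)
Output shape: (4, 87, 330, 275)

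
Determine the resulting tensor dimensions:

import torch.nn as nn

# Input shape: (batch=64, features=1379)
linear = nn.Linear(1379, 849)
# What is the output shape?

Input shape: (64, 1379)
Output shape: (64, 849)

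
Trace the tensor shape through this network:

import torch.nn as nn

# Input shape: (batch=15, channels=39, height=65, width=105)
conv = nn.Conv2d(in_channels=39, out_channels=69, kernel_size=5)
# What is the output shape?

Input shape: (15, 39, 65, 105)
Output shape: (15, 69, 61, 101)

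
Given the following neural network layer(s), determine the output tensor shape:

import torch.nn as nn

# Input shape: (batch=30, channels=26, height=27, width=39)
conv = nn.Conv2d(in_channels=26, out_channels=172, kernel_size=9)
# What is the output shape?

Input shape: (30, 26, 27, 39)
Output shape: (30, 172, 19, 31)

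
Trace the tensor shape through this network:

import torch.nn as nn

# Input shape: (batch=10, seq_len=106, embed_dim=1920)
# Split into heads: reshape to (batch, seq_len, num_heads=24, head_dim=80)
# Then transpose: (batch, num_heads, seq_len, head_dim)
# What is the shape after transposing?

Input shape: (10, 106, 1920)
  -> after reshape: (10, 106, 24, 80)
Output shape: (10, 24, 106, 80)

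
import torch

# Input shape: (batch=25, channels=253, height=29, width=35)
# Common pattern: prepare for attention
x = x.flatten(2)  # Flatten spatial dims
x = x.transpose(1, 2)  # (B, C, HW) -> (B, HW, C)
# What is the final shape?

Input shape: (25, 253, 29, 35)
  -> after flatten(2): (25, 253, 1015)
Output shape: (25, 1015, 253)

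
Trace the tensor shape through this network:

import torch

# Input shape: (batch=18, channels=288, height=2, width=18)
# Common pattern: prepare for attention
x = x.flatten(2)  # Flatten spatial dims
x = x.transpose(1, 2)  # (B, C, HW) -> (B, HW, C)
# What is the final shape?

Input shape: (18, 288, 2, 18)
  -> after flatten(2): (18, 288, 36)
Output shape: (18, 36, 288)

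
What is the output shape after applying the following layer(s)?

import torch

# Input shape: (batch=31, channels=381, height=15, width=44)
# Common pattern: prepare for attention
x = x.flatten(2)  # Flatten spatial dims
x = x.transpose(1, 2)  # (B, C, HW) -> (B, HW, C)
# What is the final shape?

Input shape: (31, 381, 15, 44)
  -> after flatten(2): (31, 381, 660)
Output shape: (31, 660, 381)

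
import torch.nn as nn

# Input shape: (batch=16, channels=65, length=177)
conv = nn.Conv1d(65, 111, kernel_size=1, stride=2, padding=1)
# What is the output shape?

Input shape: (16, 65, 177)
Output shape: (16, 111, 90)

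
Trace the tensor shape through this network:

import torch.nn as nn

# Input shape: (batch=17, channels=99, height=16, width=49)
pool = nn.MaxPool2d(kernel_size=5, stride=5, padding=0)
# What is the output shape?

Input shape: (17, 99, 16, 49)
Output shape: (17, 99, 3, 9)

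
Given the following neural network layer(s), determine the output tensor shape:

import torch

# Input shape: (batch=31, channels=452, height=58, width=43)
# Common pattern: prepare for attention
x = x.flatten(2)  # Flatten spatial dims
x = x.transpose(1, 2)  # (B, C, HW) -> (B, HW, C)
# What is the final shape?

Input shape: (31, 452, 58, 43)
  -> after flatten(2): (31, 452, 2494)
Output shape: (31, 2494, 452)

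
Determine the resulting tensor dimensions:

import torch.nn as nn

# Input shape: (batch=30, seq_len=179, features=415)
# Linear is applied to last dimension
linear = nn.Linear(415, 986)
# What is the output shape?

Input shape: (30, 179, 415)
Output shape: (30, 179, 986)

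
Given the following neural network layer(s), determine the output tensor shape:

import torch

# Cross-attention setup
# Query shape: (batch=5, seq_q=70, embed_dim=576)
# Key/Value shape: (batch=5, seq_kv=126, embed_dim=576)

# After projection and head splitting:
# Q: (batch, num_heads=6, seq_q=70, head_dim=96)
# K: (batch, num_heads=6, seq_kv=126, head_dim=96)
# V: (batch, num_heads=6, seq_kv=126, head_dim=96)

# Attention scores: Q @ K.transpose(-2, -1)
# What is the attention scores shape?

Input shape: (5, 70, 576)
Output shape: (5, 6, 70, 126)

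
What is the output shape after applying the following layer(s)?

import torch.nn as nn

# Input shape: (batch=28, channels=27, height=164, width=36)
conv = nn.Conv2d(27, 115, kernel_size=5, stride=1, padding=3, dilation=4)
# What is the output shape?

Input shape: (28, 27, 164, 36)
Output shape: (28, 115, 154, 26)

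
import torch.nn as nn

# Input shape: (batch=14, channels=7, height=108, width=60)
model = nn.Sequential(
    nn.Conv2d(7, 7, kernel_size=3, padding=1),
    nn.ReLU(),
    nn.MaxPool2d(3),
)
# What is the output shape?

Input shape: (14, 7, 108, 60)
  -> after Conv2d: (14, 7, 108, 60)
  -> after ReLU: (14, 7, 108, 60)
Output shape: (14, 7, 36, 20)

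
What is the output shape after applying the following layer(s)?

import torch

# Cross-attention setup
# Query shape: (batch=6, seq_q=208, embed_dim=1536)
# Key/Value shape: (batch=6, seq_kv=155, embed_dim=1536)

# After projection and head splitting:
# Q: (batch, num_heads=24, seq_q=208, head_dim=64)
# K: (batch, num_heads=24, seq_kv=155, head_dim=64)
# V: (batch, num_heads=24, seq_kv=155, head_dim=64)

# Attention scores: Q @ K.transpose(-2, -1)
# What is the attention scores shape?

Input shape: (6, 208, 1536)
Output shape: (6, 24, 208, 155)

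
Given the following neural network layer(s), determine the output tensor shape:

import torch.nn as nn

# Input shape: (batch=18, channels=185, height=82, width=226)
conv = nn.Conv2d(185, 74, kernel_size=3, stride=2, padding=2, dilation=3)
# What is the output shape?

Input shape: (18, 185, 82, 226)
Output shape: (18, 74, 40, 112)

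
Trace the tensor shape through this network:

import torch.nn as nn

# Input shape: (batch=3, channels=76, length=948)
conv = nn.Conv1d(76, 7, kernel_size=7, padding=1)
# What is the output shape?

Input shape: (3, 76, 948)
Output shape: (3, 7, 944)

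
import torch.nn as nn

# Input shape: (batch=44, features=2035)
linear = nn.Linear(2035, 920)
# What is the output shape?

Input shape: (44, 2035)
Output shape: (44, 920)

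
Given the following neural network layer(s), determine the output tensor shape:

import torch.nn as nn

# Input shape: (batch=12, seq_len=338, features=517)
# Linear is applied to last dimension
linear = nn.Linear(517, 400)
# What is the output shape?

Input shape: (12, 338, 517)
Output shape: (12, 338, 400)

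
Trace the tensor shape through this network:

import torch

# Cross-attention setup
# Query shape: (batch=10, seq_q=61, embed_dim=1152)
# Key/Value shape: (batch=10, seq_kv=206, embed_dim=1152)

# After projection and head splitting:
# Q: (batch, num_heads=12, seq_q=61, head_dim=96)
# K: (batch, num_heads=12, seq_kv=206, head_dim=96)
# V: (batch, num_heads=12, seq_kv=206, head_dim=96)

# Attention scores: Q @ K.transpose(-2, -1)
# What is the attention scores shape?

Input shape: (10, 61, 1152)
Output shape: (10, 12, 61, 206)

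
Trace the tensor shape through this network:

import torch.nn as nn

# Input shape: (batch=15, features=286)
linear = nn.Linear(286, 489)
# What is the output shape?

Input shape: (15, 286)
Output shape: (15, 489)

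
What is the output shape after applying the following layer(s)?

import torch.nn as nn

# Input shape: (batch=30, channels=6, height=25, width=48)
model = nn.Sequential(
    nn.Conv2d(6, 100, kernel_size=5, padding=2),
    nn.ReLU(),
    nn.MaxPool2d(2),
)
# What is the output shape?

Input shape: (30, 6, 25, 48)
  -> after Conv2d: (30, 100, 25, 48)
  -> after ReLU: (30, 100, 25, 48)
Output shape: (30, 100, 12, 24)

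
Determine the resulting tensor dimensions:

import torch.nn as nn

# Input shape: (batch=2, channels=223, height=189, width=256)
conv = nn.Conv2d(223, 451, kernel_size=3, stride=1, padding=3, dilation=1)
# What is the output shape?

Input shape: (2, 223, 189, 256)
Output shape: (2, 451, 193, 260)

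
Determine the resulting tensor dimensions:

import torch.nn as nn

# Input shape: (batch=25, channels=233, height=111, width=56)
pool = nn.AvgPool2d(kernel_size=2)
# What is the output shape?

Input shape: (25, 233, 111, 56)
Output shape: (25, 233, 55, 28)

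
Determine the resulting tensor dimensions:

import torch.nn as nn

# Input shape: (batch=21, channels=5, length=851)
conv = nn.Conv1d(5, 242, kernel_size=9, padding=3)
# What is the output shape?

Input shape: (21, 5, 851)
Output shape: (21, 242, 849)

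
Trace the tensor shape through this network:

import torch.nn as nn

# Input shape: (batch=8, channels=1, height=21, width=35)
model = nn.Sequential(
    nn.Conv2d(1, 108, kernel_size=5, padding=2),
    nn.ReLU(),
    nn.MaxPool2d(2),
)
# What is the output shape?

Input shape: (8, 1, 21, 35)
  -> after Conv2d: (8, 108, 21, 35)
  -> after ReLU: (8, 108, 21, 35)
Output shape: (8, 108, 10, 17)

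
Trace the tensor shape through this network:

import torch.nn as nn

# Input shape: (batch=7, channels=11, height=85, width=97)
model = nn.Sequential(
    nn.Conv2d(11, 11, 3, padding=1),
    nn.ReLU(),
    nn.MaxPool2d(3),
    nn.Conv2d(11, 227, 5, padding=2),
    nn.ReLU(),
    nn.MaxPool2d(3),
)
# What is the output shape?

Input shape: (7, 11, 85, 97)
  -> after first Conv2d: (7, 11, 85, 97)
  -> after first MaxPool2d: (7, 11, 28, 32)
  -> after second Conv2d: (7, 227, 28, 32)
Output shape: (7, 227, 9, 10)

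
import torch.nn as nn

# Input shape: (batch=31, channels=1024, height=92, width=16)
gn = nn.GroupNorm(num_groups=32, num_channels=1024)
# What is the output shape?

Input shape: (31, 1024, 92, 16)
Output shape: (31, 1024, 92, 16)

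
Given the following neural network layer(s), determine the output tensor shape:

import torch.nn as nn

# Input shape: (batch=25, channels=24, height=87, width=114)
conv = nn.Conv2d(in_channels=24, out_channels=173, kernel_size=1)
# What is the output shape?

Input shape: (25, 24, 87, 114)
Output shape: (25, 173, 87, 114)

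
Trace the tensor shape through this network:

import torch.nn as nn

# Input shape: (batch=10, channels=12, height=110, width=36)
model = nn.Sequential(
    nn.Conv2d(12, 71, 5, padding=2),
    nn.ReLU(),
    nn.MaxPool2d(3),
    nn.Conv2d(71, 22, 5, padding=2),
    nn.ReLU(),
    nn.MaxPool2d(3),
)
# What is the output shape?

Input shape: (10, 12, 110, 36)
  -> after first Conv2d: (10, 71, 110, 36)
  -> after first MaxPool2d: (10, 71, 36, 12)
  -> after second Conv2d: (10, 22, 36, 12)
Output shape: (10, 22, 12, 4)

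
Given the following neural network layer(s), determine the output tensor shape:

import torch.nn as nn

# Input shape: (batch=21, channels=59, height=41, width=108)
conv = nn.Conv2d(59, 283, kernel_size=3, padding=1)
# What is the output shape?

Input shape: (21, 59, 41, 108)
Output shape: (21, 283, 41, 108)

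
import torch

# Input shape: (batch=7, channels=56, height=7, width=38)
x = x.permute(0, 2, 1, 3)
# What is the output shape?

Input shape: (7, 56, 7, 38)
Output shape: (7, 7, 56, 38)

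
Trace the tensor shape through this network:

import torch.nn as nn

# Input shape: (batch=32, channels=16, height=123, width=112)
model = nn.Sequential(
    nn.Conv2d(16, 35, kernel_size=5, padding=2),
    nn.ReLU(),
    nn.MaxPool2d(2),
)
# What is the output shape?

Input shape: (32, 16, 123, 112)
  -> after Conv2d: (32, 35, 123, 112)
  -> after ReLU: (32, 35, 123, 112)
Output shape: (32, 35, 61, 56)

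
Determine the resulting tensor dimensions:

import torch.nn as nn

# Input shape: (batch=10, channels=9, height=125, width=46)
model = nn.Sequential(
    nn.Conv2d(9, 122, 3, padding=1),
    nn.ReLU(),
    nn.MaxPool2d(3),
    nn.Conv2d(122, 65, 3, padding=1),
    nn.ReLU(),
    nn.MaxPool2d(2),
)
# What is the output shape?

Input shape: (10, 9, 125, 46)
  -> after first Conv2d: (10, 122, 125, 46)
  -> after first MaxPool2d: (10, 122, 41, 15)
  -> after second Conv2d: (10, 65, 41, 15)
Output shape: (10, 65, 20, 7)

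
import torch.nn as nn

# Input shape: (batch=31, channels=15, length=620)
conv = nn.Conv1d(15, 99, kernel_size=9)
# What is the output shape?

Input shape: (31, 15, 620)
Output shape: (31, 99, 612)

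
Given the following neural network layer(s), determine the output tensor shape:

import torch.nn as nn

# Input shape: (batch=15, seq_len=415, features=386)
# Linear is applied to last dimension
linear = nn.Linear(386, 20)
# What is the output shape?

Input shape: (15, 415, 386)
Output shape: (15, 415, 20)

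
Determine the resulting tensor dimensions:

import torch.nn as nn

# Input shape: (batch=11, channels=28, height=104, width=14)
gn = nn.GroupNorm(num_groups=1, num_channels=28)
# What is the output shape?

Input shape: (11, 28, 104, 14)
Output shape: (11, 28, 104, 14)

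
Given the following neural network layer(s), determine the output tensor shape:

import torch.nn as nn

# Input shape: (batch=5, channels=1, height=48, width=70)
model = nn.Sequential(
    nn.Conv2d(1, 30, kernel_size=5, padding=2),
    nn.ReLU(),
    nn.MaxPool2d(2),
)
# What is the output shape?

Input shape: (5, 1, 48, 70)
  -> after Conv2d: (5, 30, 48, 70)
  -> after ReLU: (5, 30, 48, 70)
Output shape: (5, 30, 24, 35)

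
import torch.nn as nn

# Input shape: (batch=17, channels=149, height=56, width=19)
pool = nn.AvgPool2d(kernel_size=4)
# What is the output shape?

Input shape: (17, 149, 56, 19)
Output shape: (17, 149, 14, 4)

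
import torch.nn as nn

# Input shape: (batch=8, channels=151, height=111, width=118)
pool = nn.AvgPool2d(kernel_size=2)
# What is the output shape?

Input shape: (8, 151, 111, 118)
Output shape: (8, 151, 55, 59)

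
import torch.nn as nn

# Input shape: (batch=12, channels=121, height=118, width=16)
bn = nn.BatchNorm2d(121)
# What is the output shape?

Input shape: (12, 121, 118, 16)
Output shape: (12, 121, 118, 16)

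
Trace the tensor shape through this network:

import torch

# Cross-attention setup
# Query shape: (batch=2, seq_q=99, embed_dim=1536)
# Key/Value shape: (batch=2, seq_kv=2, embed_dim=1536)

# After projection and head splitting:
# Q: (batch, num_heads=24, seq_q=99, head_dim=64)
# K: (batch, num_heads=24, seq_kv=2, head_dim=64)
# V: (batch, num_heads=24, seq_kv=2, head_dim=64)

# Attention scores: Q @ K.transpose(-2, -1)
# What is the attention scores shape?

Input shape: (2, 99, 1536)
Output shape: (2, 24, 99, 2)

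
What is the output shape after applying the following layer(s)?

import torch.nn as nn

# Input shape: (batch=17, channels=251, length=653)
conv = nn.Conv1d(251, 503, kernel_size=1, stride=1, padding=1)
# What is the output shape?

Input shape: (17, 251, 653)
Output shape: (17, 503, 655)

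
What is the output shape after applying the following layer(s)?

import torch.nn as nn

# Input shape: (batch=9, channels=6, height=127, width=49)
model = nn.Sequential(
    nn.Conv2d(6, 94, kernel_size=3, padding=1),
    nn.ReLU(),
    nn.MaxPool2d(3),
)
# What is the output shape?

Input shape: (9, 6, 127, 49)
  -> after Conv2d: (9, 94, 127, 49)
  -> after ReLU: (9, 94, 127, 49)
Output shape: (9, 94, 42, 16)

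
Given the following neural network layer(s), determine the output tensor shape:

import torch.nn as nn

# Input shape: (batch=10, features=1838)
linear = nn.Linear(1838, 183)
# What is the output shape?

Input shape: (10, 1838)
Output shape: (10, 183)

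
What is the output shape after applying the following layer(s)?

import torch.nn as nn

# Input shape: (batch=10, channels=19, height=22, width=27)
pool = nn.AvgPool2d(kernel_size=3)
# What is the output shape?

Input shape: (10, 19, 22, 27)
Output shape: (10, 19, 7, 9)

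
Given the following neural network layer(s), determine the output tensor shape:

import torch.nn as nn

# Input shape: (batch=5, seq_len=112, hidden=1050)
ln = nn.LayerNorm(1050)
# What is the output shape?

Input shape: (5, 112, 1050)
Output shape: (5, 112, 1050)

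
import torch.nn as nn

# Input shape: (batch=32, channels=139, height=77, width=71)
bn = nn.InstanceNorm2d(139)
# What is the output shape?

Input shape: (32, 139, 77, 71)
Output shape: (32, 139, 77, 71)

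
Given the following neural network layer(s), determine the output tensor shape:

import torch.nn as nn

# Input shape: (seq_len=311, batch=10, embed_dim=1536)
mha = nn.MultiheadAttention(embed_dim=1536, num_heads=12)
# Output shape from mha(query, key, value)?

Input shape: (311, 10, 1536)
Output shape: (311, 10, 1536)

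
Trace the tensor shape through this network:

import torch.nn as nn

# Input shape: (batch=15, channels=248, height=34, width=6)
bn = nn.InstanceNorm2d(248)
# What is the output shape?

Input shape: (15, 248, 34, 6)
Output shape: (15, 248, 34, 6)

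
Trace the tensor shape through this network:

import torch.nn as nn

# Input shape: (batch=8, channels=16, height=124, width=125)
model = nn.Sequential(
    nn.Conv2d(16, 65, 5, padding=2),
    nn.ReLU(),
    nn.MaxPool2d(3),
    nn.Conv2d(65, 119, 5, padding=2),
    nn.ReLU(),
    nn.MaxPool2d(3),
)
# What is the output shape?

Input shape: (8, 16, 124, 125)
  -> after first Conv2d: (8, 65, 124, 125)
  -> after first MaxPool2d: (8, 65, 41, 41)
  -> after second Conv2d: (8, 119, 41, 41)
Output shape: (8, 119, 13, 13)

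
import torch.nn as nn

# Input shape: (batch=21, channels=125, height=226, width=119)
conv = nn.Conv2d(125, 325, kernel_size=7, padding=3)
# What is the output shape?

Input shape: (21, 125, 226, 119)
Output shape: (21, 325, 226, 119)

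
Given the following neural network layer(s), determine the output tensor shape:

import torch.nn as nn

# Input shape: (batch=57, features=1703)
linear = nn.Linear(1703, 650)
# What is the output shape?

Input shape: (57, 1703)
Output shape: (57, 650)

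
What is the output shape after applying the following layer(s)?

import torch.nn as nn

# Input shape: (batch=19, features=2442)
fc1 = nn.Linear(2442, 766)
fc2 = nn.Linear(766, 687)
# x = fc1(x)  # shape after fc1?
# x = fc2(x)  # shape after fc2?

Input shape: (19, 2442)
  -> after fc1: (19, 766)
Output shape: (19, 687)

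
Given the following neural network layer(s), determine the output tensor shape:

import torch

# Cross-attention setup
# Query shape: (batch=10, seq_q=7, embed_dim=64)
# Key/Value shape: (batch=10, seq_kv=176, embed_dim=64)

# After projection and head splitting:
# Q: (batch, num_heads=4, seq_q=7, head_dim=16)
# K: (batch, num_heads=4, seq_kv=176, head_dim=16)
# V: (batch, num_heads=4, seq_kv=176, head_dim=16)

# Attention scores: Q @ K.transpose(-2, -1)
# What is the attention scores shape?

Input shape: (10, 7, 64)
Output shape: (10, 4, 7, 176)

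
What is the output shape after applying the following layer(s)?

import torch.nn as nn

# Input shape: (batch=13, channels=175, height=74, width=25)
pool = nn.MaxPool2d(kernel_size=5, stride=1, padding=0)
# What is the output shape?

Input shape: (13, 175, 74, 25)
Output shape: (13, 175, 70, 21)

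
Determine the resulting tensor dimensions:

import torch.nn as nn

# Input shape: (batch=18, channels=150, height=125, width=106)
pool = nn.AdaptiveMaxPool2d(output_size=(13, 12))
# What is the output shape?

Input shape: (18, 150, 125, 106)
Output shape: (18, 150, 13, 12)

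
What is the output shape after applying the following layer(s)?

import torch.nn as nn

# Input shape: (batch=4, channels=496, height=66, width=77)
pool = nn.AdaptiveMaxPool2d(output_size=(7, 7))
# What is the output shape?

Input shape: (4, 496, 66, 77)
Output shape: (4, 496, 7, 7)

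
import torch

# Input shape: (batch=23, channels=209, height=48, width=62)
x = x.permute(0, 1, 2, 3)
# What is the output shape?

Input shape: (23, 209, 48, 62)
Output shape: (23, 209, 48, 62)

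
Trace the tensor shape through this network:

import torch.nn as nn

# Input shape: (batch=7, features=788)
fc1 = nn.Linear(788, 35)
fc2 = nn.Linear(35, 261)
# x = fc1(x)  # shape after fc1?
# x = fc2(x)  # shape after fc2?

Input shape: (7, 788)
  -> after fc1: (7, 35)
Output shape: (7, 261)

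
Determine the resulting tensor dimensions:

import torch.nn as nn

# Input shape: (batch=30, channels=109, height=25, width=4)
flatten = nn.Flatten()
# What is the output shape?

Input shape: (30, 109, 25, 4)
Output shape: (30, 10900)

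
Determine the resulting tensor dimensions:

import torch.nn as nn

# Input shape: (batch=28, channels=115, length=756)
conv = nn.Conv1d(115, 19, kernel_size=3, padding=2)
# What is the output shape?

Input shape: (28, 115, 756)
Output shape: (28, 19, 758)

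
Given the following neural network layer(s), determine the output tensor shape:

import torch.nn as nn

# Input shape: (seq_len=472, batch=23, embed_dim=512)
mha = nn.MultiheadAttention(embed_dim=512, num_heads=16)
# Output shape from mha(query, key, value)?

Input shape: (472, 23, 512)
Output shape: (472, 23, 512)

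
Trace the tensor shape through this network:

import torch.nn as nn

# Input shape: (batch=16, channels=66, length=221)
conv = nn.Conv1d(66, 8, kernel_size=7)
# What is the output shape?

Input shape: (16, 66, 221)
Output shape: (16, 8, 215)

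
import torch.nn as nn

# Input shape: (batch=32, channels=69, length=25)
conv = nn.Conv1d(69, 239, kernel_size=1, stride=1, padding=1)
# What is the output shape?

Input shape: (32, 69, 25)
Output shape: (32, 239, 27)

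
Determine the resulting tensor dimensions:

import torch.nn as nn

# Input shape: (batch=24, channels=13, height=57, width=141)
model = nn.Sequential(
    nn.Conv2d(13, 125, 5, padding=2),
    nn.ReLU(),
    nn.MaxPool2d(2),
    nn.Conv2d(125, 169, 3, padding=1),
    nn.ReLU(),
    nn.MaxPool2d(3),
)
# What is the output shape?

Input shape: (24, 13, 57, 141)
  -> after first Conv2d: (24, 125, 57, 141)
  -> after first MaxPool2d: (24, 125, 28, 70)
  -> after second Conv2d: (24, 169, 28, 70)
Output shape: (24, 169, 9, 23)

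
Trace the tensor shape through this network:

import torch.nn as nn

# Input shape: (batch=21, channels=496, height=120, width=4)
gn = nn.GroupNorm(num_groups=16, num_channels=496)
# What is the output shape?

Input shape: (21, 496, 120, 4)
Output shape: (21, 496, 120, 4)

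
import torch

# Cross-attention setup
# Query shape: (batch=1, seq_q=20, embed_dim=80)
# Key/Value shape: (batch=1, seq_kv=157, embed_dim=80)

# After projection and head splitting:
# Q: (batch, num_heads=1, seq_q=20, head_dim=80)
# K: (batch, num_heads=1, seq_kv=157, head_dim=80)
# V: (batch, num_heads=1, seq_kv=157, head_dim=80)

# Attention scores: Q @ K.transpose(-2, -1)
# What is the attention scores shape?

Input shape: (1, 20, 80)
Output shape: (1, 1, 20, 157)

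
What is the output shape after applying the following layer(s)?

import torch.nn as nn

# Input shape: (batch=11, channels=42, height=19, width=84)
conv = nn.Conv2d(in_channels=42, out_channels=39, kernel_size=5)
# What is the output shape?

Input shape: (11, 42, 19, 84)
Output shape: (11, 39, 15, 80)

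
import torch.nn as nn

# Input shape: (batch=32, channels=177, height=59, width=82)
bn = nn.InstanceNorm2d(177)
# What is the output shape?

Input shape: (32, 177, 59, 82)
Output shape: (32, 177, 59, 82)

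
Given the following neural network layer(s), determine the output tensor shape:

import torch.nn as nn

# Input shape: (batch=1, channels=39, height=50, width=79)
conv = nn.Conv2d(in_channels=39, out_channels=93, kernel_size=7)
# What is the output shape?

Input shape: (1, 39, 50, 79)
Output shape: (1, 93, 44, 73)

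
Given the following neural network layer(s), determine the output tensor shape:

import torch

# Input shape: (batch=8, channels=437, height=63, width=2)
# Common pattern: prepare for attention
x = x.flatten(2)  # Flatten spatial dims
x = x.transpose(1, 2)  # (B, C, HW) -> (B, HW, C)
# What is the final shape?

Input shape: (8, 437, 63, 2)
  -> after flatten(2): (8, 437, 126)
Output shape: (8, 126, 437)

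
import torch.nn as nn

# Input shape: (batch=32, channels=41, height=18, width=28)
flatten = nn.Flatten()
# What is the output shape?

Input shape: (32, 41, 18, 28)
Output shape: (32, 20664)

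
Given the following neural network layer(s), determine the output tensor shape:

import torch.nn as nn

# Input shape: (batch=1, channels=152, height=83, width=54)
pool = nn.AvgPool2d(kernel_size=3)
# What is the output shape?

Input shape: (1, 152, 83, 54)
Output shape: (1, 152, 27, 18)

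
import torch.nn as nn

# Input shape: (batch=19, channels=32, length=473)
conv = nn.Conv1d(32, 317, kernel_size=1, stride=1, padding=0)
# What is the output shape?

Input shape: (19, 32, 473)
Output shape: (19, 317, 473)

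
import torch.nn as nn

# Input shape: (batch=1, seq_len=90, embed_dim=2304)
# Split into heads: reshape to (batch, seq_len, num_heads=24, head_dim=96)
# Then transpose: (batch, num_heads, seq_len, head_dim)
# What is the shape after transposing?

Input shape: (1, 90, 2304)
  -> after reshape: (1, 90, 24, 96)
Output shape: (1, 24, 90, 96)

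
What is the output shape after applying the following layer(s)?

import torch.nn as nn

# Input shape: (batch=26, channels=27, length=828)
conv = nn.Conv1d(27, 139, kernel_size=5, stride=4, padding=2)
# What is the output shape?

Input shape: (26, 27, 828)
Output shape: (26, 139, 207)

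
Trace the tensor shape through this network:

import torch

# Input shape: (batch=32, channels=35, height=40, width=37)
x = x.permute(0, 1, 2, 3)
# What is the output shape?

Input shape: (32, 35, 40, 37)
Output shape: (32, 35, 40, 37)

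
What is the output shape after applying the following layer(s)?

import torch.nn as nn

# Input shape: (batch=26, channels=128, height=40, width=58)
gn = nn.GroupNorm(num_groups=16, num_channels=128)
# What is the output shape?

Input shape: (26, 128, 40, 58)
Output shape: (26, 128, 40, 58)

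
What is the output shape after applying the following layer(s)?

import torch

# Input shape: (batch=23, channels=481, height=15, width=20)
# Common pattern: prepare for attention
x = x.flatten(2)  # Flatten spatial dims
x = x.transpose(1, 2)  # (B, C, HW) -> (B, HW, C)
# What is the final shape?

Input shape: (23, 481, 15, 20)
  -> after flatten(2): (23, 481, 300)
Output shape: (23, 300, 481)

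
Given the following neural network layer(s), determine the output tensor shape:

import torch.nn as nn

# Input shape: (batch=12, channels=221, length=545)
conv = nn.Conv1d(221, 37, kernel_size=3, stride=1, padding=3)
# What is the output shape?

Input shape: (12, 221, 545)
Output shape: (12, 37, 549)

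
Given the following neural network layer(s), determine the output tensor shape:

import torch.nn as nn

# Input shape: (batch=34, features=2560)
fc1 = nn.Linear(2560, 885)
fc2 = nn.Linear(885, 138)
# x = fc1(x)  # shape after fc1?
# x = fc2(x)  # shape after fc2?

Input shape: (34, 2560)
  -> after fc1: (34, 885)
Output shape: (34, 138)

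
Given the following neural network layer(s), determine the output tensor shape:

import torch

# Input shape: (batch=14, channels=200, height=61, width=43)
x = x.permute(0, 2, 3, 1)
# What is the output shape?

Input shape: (14, 200, 61, 43)
Output shape: (14, 61, 43, 200)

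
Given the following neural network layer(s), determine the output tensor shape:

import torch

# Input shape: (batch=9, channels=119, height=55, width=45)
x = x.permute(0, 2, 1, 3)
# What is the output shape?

Input shape: (9, 119, 55, 45)
Output shape: (9, 55, 119, 45)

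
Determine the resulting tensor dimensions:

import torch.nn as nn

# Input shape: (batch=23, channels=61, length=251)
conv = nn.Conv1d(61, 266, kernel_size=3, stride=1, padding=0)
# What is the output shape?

Input shape: (23, 61, 251)
Output shape: (23, 266, 249)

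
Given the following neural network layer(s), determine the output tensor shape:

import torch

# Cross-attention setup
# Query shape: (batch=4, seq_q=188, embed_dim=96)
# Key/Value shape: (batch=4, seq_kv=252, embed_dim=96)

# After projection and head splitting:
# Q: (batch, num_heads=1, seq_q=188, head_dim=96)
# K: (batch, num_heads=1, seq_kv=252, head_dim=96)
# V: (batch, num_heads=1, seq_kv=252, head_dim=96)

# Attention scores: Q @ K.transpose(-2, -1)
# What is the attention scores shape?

Input shape: (4, 188, 96)
Output shape: (4, 1, 188, 252)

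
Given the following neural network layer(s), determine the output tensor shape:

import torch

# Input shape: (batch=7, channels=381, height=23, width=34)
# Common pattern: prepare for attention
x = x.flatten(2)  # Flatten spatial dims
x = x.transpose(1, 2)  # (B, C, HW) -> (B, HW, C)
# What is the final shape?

Input shape: (7, 381, 23, 34)
  -> after flatten(2): (7, 381, 782)
Output shape: (7, 782, 381)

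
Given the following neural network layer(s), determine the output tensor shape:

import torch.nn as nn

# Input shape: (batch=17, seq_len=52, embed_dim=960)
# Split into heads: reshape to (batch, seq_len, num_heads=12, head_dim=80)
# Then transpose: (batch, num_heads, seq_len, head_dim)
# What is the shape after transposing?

Input shape: (17, 52, 960)
  -> after reshape: (17, 52, 12, 80)
Output shape: (17, 12, 52, 80)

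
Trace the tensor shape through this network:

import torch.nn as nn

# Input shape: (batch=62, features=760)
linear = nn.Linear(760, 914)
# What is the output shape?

Input shape: (62, 760)
Output shape: (62, 914)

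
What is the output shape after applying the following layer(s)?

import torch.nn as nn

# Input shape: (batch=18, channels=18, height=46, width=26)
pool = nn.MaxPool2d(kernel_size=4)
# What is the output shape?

Input shape: (18, 18, 46, 26)
Output shape: (18, 18, 11, 6)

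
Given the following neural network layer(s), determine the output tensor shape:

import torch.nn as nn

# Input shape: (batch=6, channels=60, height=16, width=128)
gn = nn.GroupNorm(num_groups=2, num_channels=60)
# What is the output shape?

Input shape: (6, 60, 16, 128)
Output shape: (6, 60, 16, 128)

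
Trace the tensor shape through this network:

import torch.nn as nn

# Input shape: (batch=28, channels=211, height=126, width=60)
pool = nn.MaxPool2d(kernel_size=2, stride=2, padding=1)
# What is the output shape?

Input shape: (28, 211, 126, 60)
Output shape: (28, 211, 64, 31)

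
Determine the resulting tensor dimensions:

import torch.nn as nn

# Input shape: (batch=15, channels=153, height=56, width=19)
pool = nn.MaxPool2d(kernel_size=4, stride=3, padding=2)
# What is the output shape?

Input shape: (15, 153, 56, 19)
Output shape: (15, 153, 19, 7)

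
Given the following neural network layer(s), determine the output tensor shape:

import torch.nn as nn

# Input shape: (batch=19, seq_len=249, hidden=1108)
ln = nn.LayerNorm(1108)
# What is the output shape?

Input shape: (19, 249, 1108)
Output shape: (19, 249, 1108)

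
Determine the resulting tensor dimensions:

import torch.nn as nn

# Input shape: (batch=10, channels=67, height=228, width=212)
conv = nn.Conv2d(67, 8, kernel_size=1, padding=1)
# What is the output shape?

Input shape: (10, 67, 228, 212)
Output shape: (10, 8, 230, 214)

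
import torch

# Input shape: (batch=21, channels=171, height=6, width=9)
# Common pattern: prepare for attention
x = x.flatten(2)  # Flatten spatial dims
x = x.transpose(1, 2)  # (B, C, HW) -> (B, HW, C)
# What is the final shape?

Input shape: (21, 171, 6, 9)
  -> after flatten(2): (21, 171, 54)
Output shape: (21, 54, 171)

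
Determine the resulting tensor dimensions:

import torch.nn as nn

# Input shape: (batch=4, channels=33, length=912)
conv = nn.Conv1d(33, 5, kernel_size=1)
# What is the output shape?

Input shape: (4, 33, 912)
Output shape: (4, 5, 912)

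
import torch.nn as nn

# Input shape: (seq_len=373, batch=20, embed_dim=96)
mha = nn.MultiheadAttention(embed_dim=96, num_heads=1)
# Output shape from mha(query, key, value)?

Input shape: (373, 20, 96)
Output shape: (373, 20, 96)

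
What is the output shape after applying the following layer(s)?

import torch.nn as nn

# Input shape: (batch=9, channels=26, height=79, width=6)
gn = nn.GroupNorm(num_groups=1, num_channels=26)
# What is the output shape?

Input shape: (9, 26, 79, 6)
Output shape: (9, 26, 79, 6)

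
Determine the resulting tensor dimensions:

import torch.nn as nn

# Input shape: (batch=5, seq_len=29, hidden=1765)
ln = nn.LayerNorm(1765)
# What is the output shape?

Input shape: (5, 29, 1765)
Output shape: (5, 29, 1765)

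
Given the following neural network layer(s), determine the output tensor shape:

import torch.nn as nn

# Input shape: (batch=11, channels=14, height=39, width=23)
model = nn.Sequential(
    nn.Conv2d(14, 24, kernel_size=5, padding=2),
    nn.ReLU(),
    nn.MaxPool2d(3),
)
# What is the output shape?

Input shape: (11, 14, 39, 23)
  -> after Conv2d: (11, 24, 39, 23)
  -> after ReLU: (11, 24, 39, 23)
Output shape: (11, 24, 13, 7)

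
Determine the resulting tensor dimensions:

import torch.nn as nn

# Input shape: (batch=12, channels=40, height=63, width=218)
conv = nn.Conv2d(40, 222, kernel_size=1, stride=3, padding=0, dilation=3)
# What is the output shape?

Input shape: (12, 40, 63, 218)
Output shape: (12, 222, 21, 73)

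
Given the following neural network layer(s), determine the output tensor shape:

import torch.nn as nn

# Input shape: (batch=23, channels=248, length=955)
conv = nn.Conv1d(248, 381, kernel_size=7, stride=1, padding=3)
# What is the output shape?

Input shape: (23, 248, 955)
Output shape: (23, 381, 955)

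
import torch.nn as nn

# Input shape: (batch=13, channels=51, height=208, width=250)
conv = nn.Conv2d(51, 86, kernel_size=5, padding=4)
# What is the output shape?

Input shape: (13, 51, 208, 250)
Output shape: (13, 86, 212, 254)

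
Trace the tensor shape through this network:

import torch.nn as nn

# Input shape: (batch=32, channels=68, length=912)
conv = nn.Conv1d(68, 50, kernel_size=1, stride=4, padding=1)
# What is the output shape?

Input shape: (32, 68, 912)
Output shape: (32, 50, 229)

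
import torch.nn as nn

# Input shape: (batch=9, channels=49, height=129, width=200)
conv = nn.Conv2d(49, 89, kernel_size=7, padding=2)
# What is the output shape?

Input shape: (9, 49, 129, 200)
Output shape: (9, 89, 127, 198)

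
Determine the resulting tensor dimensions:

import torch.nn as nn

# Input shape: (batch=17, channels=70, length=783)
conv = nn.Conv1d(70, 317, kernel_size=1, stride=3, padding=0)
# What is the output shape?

Input shape: (17, 70, 783)
Output shape: (17, 317, 261)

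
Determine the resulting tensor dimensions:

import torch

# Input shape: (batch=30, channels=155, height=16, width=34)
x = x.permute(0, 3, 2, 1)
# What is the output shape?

Input shape: (30, 155, 16, 34)
Output shape: (30, 34, 16, 155)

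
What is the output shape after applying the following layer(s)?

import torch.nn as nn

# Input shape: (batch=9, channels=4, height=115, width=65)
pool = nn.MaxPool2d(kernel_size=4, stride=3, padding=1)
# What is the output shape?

Input shape: (9, 4, 115, 65)
Output shape: (9, 4, 38, 22)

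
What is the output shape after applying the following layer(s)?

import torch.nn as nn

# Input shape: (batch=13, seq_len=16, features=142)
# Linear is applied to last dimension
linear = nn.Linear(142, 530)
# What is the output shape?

Input shape: (13, 16, 142)
Output shape: (13, 16, 530)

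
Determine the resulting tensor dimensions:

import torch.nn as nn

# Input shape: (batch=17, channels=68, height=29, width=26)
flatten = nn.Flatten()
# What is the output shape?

Input shape: (17, 68, 29, 26)
Output shape: (17, 51272)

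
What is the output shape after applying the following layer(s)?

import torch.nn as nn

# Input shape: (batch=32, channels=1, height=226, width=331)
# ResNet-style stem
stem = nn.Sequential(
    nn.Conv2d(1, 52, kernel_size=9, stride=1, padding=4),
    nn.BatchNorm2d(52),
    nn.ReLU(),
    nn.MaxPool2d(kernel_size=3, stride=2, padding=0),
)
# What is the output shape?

Input shape: (32, 1, 226, 331)
  -> after Conv2d 9x9 stride=1: (32, 52, 226, 331)
Output shape: (32, 52, 112, 165)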